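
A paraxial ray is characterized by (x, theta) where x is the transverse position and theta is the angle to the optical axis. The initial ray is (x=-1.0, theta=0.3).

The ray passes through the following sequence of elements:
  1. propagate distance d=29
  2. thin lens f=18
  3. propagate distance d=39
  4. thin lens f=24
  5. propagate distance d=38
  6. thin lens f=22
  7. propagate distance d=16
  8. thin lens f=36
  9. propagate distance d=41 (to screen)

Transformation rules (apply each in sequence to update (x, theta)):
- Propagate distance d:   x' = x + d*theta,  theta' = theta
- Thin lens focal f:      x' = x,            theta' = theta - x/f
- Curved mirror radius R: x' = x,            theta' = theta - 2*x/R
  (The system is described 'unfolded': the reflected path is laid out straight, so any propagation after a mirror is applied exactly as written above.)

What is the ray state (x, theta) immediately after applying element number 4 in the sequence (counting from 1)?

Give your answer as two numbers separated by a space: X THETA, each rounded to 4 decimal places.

Initial: x=-1.0000 theta=0.3000
After 1 (propagate distance d=29): x=7.7000 theta=0.3000
After 2 (thin lens f=18): x=7.7000 theta=-23/180 (≈-0.1278)
After 3 (propagate distance d=39): x=163/60 (≈2.7167) theta=-23/180 (≈-0.1278)
After 4 (thin lens f=24): x=163/60 (≈2.7167) theta=-347/1440 (≈-0.2410)
Rounded to 4 decimal places: x = 2.7167, theta = -0.2410

Answer: 2.7167 -0.2410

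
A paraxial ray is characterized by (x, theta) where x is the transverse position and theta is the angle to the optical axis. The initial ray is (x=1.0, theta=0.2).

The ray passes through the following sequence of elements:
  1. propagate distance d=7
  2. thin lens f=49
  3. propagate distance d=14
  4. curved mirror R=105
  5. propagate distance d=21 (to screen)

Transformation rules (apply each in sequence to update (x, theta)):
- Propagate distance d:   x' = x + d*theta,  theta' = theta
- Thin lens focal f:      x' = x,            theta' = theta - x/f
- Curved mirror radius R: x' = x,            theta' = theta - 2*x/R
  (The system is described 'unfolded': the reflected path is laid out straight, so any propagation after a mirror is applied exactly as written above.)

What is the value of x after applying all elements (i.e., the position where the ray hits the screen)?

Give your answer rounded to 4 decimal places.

Answer: 5.8800

Derivation:
Initial: x=1.0000 theta=0.2000
After 1 (propagate distance d=7): x=2.4000 theta=0.2000
After 2 (thin lens f=49): x=2.4000 theta=37/245 (≈0.1510)
After 3 (propagate distance d=14): x=158/35 (≈4.5143) theta=37/245 (≈0.1510)
After 4 (curved mirror R=105): x=158/35 (≈4.5143) theta=239/3675 (≈0.0650)
After 5 (propagate distance d=21 (to screen)): x=5.8800 theta=239/3675 (≈0.0650)
Rounded to 4 decimal places: x = 5.8800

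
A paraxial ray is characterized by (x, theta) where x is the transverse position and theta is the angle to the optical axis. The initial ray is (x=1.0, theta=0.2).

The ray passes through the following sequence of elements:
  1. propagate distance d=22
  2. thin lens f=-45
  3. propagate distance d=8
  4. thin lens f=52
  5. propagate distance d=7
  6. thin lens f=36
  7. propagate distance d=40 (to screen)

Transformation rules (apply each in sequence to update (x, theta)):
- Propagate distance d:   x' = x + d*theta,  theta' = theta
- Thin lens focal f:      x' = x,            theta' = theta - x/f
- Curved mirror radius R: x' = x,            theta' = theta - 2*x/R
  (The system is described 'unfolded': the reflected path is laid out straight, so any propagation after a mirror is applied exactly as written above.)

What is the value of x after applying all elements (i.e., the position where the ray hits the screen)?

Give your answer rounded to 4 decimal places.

Answer: 5.6626

Derivation:
Initial: x=1.0000 theta=0.2000
After 1 (propagate distance d=22): x=5.4000 theta=0.2000
After 2 (thin lens f=-45): x=5.4000 theta=0.3200
After 3 (propagate distance d=8): x=7.9600 theta=0.3200
After 4 (thin lens f=52): x=7.9600 theta=217/1300 (≈0.1669)
After 5 (propagate distance d=7): x=11867/1300 (≈9.1285) theta=217/1300 (≈0.1669)
After 6 (thin lens f=36): x=11867/1300 (≈9.1285) theta=-811/9360 (≈-0.0866)
After 7 (propagate distance d=40 (to screen)): x=66253/11700 (≈5.6626) theta=-811/9360 (≈-0.0866)
Rounded to 4 decimal places: x = 5.6626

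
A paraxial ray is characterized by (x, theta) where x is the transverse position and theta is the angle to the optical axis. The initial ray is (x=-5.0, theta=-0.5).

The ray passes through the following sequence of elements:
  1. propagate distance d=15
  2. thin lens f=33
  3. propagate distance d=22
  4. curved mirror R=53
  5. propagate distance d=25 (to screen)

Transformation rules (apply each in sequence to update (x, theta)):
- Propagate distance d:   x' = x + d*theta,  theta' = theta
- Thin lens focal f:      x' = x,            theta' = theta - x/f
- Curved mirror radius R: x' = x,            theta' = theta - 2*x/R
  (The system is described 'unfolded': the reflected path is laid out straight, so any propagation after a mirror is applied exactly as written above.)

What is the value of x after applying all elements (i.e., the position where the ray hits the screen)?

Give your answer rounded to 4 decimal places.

Initial: x=-5.0000 theta=-0.5000
After 1 (propagate distance d=15): x=-12.5000 theta=-0.5000
After 2 (thin lens f=33): x=-12.5000 theta=-4/33 (≈-0.1212)
After 3 (propagate distance d=22): x=-91/6 (≈-15.1667) theta=-4/33 (≈-0.1212)
After 4 (curved mirror R=53): x=-91/6 (≈-15.1667) theta=263/583 (≈0.4511)
After 5 (propagate distance d=25 (to screen)): x=-13603/3498 (≈-3.8888) theta=263/583 (≈0.4511)
Rounded to 4 decimal places: x = -3.8888

Answer: -3.8888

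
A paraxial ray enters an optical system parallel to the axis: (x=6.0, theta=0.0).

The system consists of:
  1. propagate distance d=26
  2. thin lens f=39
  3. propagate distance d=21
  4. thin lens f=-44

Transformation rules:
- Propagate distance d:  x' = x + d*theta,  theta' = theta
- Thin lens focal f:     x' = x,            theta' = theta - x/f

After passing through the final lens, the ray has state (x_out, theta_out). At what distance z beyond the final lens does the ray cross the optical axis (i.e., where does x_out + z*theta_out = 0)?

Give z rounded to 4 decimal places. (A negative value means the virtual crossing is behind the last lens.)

Answer: 30.4615

Derivation:
Initial: x=6.0000 theta=0.0000
After 1 (propagate distance d=26): x=6.0000 theta=0.0000
After 2 (thin lens f=39): x=6.0000 theta=-2/13 (≈-0.1538)
After 3 (propagate distance d=21): x=36/13 (≈2.7692) theta=-2/13 (≈-0.1538)
After 4 (thin lens f=-44): x=36/13 (≈2.7692) theta=-1/11 (≈-0.0909)
z_focus = -x_out/theta_out = -(36/13)/(-1/11) = 396/13 ≈ 30.4615
Rounded to 4 decimal places: z = 30.4615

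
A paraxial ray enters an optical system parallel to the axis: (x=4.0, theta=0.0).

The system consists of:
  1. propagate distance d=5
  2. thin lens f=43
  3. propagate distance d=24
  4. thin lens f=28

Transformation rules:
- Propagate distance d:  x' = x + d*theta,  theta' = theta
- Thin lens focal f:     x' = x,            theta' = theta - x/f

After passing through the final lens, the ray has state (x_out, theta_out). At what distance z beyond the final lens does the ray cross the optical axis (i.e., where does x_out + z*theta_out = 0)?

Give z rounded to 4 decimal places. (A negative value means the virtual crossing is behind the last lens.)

Initial: x=4.0000 theta=0.0000
After 1 (propagate distance d=5): x=4.0000 theta=0.0000
After 2 (thin lens f=43): x=4.0000 theta=-4/43 (≈-0.0930)
After 3 (propagate distance d=24): x=76/43 (≈1.7674) theta=-4/43 (≈-0.0930)
After 4 (thin lens f=28): x=76/43 (≈1.7674) theta=-47/301 (≈-0.1561)
z_focus = -x_out/theta_out = -(76/43)/(-47/301) = 532/47 ≈ 11.3191
Rounded to 4 decimal places: z = 11.3191

Answer: 11.3191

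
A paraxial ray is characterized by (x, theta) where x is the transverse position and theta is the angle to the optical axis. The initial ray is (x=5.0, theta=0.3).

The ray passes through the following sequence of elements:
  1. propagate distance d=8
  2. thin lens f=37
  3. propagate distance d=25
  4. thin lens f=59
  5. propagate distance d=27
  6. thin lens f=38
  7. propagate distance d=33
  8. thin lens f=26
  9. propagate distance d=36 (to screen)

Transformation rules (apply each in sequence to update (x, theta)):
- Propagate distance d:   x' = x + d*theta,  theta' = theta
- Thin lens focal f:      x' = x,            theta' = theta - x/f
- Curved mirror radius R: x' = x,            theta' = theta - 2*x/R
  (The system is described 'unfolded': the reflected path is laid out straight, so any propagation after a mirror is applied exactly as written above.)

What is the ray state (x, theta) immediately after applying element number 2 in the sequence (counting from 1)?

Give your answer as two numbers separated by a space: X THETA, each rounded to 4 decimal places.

Initial: x=5.0000 theta=0.3000
After 1 (propagate distance d=8): x=7.4000 theta=0.3000
After 2 (thin lens f=37): x=7.4000 theta=0.1000
Rounded to 4 decimal places: x = 7.4000, theta = 0.1000

Answer: 7.4000 0.1000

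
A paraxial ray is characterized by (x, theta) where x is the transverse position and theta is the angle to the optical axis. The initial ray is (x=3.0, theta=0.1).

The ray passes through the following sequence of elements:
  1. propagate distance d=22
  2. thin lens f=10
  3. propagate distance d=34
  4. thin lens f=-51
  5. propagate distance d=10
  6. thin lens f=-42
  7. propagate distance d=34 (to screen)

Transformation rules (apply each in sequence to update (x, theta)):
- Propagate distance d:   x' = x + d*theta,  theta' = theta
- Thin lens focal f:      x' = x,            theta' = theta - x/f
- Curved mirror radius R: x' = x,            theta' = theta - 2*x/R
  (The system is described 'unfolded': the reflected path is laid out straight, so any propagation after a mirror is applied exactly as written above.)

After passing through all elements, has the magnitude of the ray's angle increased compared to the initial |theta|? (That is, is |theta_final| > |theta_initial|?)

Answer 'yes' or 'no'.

Initial: x=3.0000 theta=0.1000
After 1 (propagate distance d=22): x=5.2000 theta=0.1000
After 2 (thin lens f=10): x=5.2000 theta=-0.4200
After 3 (propagate distance d=34): x=-9.0800 theta=-0.4200
After 4 (thin lens f=-51): x=-9.0800 theta=-61/102 (≈-0.5980)
After 5 (propagate distance d=10): x=-19202/1275 (≈-15.0604) theta=-61/102 (≈-0.5980)
After 6 (thin lens f=-42): x=-19202/1275 (≈-15.0604) theta=-51227/53550 (≈-0.9566)
After 7 (propagate distance d=34 (to screen)): x=-1274101/26775 (≈-47.5855) theta=-51227/53550 (≈-0.9566)
|theta_initial|=0.1000 |theta_final|=51227/53550 (≈0.9566) -> increased

Answer: yes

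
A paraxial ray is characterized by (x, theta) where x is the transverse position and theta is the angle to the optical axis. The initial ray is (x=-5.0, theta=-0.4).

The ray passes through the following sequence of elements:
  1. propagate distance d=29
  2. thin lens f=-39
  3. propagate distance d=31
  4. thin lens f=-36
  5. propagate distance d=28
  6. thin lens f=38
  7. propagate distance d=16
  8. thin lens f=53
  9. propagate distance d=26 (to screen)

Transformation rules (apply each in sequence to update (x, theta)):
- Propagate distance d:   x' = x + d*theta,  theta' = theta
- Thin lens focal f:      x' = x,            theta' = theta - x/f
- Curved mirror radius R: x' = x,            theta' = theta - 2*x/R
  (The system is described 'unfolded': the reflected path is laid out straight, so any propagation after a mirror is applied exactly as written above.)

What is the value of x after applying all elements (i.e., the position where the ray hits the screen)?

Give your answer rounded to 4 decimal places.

Answer: -30.0241

Derivation:
Initial: x=-5.0000 theta=-0.4000
After 1 (propagate distance d=29): x=-16.6000 theta=-0.4000
After 2 (thin lens f=-39): x=-16.6000 theta=-161/195 (≈-0.8256)
After 3 (propagate distance d=31): x=-8228/195 (≈-42.1949) theta=-161/195 (≈-0.8256)
After 4 (thin lens f=-36): x=-8228/195 (≈-42.1949) theta=-3506/1755 (≈-1.9977)
After 5 (propagate distance d=28): x=-34444/351 (≈-98.1311) theta=-3506/1755 (≈-1.9977)
After 6 (thin lens f=38): x=-34444/351 (≈-98.1311) theta=19496/33345 (≈0.5847)
After 7 (propagate distance d=16): x=-328916/3705 (≈-88.7762) theta=19496/33345 (≈0.5847)
After 8 (thin lens f=53): x=-328916/3705 (≈-88.7762) theta=3993532/1767285 (≈2.2597)
After 9 (propagate distance d=26 (to screen)): x=-10612220/353457 (≈-30.0241) theta=3993532/1767285 (≈2.2597)
Rounded to 4 decimal places: x = -30.0241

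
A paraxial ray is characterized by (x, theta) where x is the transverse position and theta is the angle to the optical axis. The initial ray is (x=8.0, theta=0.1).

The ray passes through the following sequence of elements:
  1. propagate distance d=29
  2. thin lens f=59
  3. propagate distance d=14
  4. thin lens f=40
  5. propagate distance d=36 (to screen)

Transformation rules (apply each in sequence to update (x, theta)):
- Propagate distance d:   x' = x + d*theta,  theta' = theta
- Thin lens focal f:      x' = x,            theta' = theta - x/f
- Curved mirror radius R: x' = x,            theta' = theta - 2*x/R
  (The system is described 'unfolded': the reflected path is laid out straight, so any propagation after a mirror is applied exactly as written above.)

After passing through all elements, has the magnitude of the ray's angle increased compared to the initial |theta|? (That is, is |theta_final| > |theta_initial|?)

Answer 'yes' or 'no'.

Answer: yes

Derivation:
Initial: x=8.0000 theta=0.1000
After 1 (propagate distance d=29): x=10.9000 theta=0.1000
After 2 (thin lens f=59): x=10.9000 theta=-5/59 (≈-0.0847)
After 3 (propagate distance d=14): x=5731/590 (≈9.7136) theta=-5/59 (≈-0.0847)
After 4 (thin lens f=40): x=5731/590 (≈9.7136) theta=-7731/23600 (≈-0.3276)
After 5 (propagate distance d=36 (to screen)): x=-12269/5900 (≈-2.0795) theta=-7731/23600 (≈-0.3276)
|theta_initial|=0.1000 |theta_final|=7731/23600 (≈0.3276) -> increased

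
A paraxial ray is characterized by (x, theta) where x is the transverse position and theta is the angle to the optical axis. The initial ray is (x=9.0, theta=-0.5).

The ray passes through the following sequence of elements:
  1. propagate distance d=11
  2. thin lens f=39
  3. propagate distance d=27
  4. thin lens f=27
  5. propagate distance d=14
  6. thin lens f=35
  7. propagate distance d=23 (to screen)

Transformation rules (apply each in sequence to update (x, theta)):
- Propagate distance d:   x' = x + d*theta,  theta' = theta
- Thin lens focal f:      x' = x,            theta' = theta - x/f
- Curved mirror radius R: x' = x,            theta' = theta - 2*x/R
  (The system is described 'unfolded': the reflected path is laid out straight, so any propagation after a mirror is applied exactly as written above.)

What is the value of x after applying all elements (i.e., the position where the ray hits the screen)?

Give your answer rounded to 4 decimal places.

Answer: -7.8630

Derivation:
Initial: x=9.0000 theta=-0.5000
After 1 (propagate distance d=11): x=3.5000 theta=-0.5000
After 2 (thin lens f=39): x=3.5000 theta=-23/39 (≈-0.5897)
After 3 (propagate distance d=27): x=-323/26 (≈-12.4231) theta=-23/39 (≈-0.5897)
After 4 (thin lens f=27): x=-323/26 (≈-12.4231) theta=-7/54 (≈-0.1296)
After 5 (propagate distance d=14): x=-9995/702 (≈-14.2379) theta=-7/54 (≈-0.1296)
After 6 (thin lens f=35): x=-9995/702 (≈-14.2379) theta=227/819 (≈0.2772)
After 7 (propagate distance d=23 (to screen)): x=-38639/4914 (≈-7.8630) theta=227/819 (≈0.2772)
Rounded to 4 decimal places: x = -7.8630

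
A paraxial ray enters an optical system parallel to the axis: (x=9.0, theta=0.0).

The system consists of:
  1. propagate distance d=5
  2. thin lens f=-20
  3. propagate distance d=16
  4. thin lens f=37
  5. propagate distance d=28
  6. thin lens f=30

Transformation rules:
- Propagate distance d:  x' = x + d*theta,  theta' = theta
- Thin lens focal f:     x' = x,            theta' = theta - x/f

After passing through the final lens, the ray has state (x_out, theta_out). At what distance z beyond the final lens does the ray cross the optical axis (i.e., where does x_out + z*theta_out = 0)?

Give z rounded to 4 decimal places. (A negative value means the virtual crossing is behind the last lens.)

Initial: x=9.0000 theta=0.0000
After 1 (propagate distance d=5): x=9.0000 theta=0.0000
After 2 (thin lens f=-20): x=9.0000 theta=0.4500
After 3 (propagate distance d=16): x=16.2000 theta=0.4500
After 4 (thin lens f=37): x=16.2000 theta=9/740 (≈0.0122)
After 5 (propagate distance d=28): x=612/37 (≈16.5405) theta=9/740 (≈0.0122)
After 6 (thin lens f=30): x=612/37 (≈16.5405) theta=-399/740 (≈-0.5392)
z_focus = -x_out/theta_out = -(612/37)/(-399/740) = 4080/133 ≈ 30.6767
Rounded to 4 decimal places: z = 30.6767

Answer: 30.6767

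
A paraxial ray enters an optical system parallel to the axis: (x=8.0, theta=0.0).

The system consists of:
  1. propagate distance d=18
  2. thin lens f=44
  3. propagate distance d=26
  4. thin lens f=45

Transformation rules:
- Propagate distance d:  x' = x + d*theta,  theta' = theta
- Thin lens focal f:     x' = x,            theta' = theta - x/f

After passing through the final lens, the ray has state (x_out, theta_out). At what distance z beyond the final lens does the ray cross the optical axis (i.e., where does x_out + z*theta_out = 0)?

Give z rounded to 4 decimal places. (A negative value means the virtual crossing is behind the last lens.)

Initial: x=8.0000 theta=0.0000
After 1 (propagate distance d=18): x=8.0000 theta=0.0000
After 2 (thin lens f=44): x=8.0000 theta=-2/11 (≈-0.1818)
After 3 (propagate distance d=26): x=36/11 (≈3.2727) theta=-2/11 (≈-0.1818)
After 4 (thin lens f=45): x=36/11 (≈3.2727) theta=-14/55 (≈-0.2545)
z_focus = -x_out/theta_out = -(36/11)/(-14/55) = 90/7 ≈ 12.8571
Rounded to 4 decimal places: z = 12.8571

Answer: 12.8571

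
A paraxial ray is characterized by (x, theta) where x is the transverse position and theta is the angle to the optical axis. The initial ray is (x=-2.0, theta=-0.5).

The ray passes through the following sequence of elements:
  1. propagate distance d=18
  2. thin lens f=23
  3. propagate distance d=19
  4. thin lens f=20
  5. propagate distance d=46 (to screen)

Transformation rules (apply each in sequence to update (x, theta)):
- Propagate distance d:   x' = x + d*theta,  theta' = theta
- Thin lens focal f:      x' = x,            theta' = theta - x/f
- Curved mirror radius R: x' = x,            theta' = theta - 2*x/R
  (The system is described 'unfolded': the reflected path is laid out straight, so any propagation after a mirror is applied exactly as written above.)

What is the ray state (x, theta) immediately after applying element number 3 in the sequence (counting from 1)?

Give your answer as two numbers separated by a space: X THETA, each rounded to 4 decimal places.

Answer: -11.4130 -0.0217

Derivation:
Initial: x=-2.0000 theta=-0.5000
After 1 (propagate distance d=18): x=-11.0000 theta=-0.5000
After 2 (thin lens f=23): x=-11.0000 theta=-1/46 (≈-0.0217)
After 3 (propagate distance d=19): x=-525/46 (≈-11.4130) theta=-1/46 (≈-0.0217)
Rounded to 4 decimal places: x = -11.4130, theta = -0.0217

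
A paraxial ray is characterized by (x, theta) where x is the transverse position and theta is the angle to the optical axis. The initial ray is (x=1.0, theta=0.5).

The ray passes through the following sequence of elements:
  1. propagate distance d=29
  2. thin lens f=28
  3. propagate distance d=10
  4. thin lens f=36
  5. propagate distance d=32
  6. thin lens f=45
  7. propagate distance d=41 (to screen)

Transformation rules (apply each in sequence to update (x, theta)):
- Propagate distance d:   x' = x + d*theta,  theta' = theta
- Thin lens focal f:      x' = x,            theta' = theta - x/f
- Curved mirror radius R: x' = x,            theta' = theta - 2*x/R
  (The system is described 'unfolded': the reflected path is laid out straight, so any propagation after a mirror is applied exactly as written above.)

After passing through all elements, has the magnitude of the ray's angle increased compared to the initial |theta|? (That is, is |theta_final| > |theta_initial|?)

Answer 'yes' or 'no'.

Initial: x=1.0000 theta=0.5000
After 1 (propagate distance d=29): x=15.5000 theta=0.5000
After 2 (thin lens f=28): x=15.5000 theta=-3/56 (≈-0.0536)
After 3 (propagate distance d=10): x=419/28 (≈14.9643) theta=-3/56 (≈-0.0536)
After 4 (thin lens f=36): x=419/28 (≈14.9643) theta=-473/1008 (≈-0.4692)
After 5 (propagate distance d=32): x=-13/252 (≈-0.0516) theta=-473/1008 (≈-0.4692)
After 6 (thin lens f=45): x=-13/252 (≈-0.0516) theta=-21233/45360 (≈-0.4681)
After 7 (propagate distance d=41 (to screen)): x=-124699/6480 (≈-19.2437) theta=-21233/45360 (≈-0.4681)
|theta_initial|=0.5000 |theta_final|=21233/45360 (≈0.4681) -> not increased

Answer: no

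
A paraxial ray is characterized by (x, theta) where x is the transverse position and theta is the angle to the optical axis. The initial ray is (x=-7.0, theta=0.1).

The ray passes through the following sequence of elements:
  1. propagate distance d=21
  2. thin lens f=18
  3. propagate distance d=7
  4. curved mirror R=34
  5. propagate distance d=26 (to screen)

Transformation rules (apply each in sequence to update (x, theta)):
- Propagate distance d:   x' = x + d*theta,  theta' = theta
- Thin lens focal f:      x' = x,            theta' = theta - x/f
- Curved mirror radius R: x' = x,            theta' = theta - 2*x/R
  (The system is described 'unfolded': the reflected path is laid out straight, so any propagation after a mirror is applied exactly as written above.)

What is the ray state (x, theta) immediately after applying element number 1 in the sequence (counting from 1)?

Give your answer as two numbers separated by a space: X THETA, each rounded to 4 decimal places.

Answer: -4.9000 0.1000

Derivation:
Initial: x=-7.0000 theta=0.1000
After 1 (propagate distance d=21): x=-4.9000 theta=0.1000
Rounded to 4 decimal places: x = -4.9000, theta = 0.1000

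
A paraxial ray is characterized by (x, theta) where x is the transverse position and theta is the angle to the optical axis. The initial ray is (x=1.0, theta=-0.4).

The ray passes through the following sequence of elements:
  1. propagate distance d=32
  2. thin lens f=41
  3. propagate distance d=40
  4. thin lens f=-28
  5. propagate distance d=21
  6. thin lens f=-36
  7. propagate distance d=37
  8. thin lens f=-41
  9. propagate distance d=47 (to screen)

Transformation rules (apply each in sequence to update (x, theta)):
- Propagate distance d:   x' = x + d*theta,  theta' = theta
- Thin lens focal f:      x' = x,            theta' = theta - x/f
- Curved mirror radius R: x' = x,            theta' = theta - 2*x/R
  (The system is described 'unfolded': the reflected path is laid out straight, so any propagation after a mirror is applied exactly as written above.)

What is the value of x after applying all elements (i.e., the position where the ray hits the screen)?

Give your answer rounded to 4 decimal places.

Initial: x=1.0000 theta=-0.4000
After 1 (propagate distance d=32): x=-11.8000 theta=-0.4000
After 2 (thin lens f=41): x=-11.8000 theta=-23/205 (≈-0.1122)
After 3 (propagate distance d=40): x=-3339/205 (≈-16.2878) theta=-23/205 (≈-0.1122)
After 4 (thin lens f=-28): x=-3339/205 (≈-16.2878) theta=-569/820 (≈-0.6939)
After 5 (propagate distance d=21): x=-5061/164 (≈-30.8598) theta=-569/820 (≈-0.6939)
After 6 (thin lens f=-36): x=-5061/164 (≈-30.8598) theta=-15263/9840 (≈-1.5511)
After 7 (propagate distance d=37): x=-868391/9840 (≈-88.2511) theta=-15263/9840 (≈-1.5511)
After 8 (thin lens f=-41): x=-868391/9840 (≈-88.2511) theta=-249029/67240 (≈-3.7036)
After 9 (propagate distance d=47 (to screen)): x=-105830209/403440 (≈-262.3196) theta=-249029/67240 (≈-3.7036)
Rounded to 4 decimal places: x = -262.3196

Answer: -262.3196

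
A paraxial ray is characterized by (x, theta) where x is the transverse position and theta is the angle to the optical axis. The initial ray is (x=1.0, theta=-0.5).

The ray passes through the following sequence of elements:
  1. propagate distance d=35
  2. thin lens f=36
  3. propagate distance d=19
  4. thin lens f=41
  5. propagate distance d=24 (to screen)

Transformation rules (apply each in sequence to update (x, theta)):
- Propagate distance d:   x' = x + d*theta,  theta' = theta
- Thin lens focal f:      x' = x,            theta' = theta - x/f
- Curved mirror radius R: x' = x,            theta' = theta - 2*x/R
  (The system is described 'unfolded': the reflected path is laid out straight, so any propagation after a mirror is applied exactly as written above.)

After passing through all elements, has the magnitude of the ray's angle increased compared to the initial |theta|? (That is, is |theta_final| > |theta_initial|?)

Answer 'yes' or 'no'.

Initial: x=1.0000 theta=-0.5000
After 1 (propagate distance d=35): x=-16.5000 theta=-0.5000
After 2 (thin lens f=36): x=-16.5000 theta=-1/24 (≈-0.0417)
After 3 (propagate distance d=19): x=-415/24 (≈-17.2917) theta=-1/24 (≈-0.0417)
After 4 (thin lens f=41): x=-415/24 (≈-17.2917) theta=187/492 (≈0.3801)
After 5 (propagate distance d=24 (to screen)): x=-8039/984 (≈-8.1697) theta=187/492 (≈0.3801)
|theta_initial|=0.5000 |theta_final|=187/492 (≈0.3801) -> not increased

Answer: no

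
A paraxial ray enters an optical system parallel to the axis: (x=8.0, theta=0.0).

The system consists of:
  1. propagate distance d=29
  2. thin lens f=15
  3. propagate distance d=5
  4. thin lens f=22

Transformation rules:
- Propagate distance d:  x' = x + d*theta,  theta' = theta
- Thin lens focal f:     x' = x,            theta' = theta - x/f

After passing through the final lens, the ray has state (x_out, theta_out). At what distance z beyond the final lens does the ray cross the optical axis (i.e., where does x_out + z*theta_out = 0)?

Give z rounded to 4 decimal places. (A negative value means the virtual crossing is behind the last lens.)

Initial: x=8.0000 theta=0.0000
After 1 (propagate distance d=29): x=8.0000 theta=0.0000
After 2 (thin lens f=15): x=8.0000 theta=-8/15 (≈-0.5333)
After 3 (propagate distance d=5): x=16/3 (≈5.3333) theta=-8/15 (≈-0.5333)
After 4 (thin lens f=22): x=16/3 (≈5.3333) theta=-128/165 (≈-0.7758)
z_focus = -x_out/theta_out = -(16/3)/(-128/165) = 6.8750
Rounded to 4 decimal places: z = 6.8750

Answer: 6.8750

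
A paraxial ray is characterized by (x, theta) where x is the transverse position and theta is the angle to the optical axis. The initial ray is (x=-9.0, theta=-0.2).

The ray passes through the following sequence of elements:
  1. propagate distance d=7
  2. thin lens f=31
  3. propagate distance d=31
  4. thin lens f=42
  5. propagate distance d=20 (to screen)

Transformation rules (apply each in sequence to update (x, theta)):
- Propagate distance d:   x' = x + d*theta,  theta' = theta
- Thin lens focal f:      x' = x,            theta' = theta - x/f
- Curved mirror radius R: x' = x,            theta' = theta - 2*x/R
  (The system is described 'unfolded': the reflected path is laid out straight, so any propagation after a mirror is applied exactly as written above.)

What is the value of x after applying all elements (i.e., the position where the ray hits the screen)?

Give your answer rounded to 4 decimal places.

Answer: -0.5379

Derivation:
Initial: x=-9.0000 theta=-0.2000
After 1 (propagate distance d=7): x=-10.4000 theta=-0.2000
After 2 (thin lens f=31): x=-10.4000 theta=21/155 (≈0.1355)
After 3 (propagate distance d=31): x=-6.2000 theta=21/155 (≈0.1355)
After 4 (thin lens f=42): x=-6.2000 theta=1843/6510 (≈0.2831)
After 5 (propagate distance d=20 (to screen)): x=-1751/3255 (≈-0.5379) theta=1843/6510 (≈0.2831)
Rounded to 4 decimal places: x = -0.5379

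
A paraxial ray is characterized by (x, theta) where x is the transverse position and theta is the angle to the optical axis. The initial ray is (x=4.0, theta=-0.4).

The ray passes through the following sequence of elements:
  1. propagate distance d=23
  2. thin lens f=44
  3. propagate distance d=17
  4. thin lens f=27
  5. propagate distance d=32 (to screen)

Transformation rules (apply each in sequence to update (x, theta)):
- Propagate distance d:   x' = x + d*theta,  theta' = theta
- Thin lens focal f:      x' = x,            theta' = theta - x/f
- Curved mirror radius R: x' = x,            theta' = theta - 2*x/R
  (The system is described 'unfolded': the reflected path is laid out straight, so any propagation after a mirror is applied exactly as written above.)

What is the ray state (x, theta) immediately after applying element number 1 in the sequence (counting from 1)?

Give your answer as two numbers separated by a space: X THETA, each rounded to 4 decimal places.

Initial: x=4.0000 theta=-0.4000
After 1 (propagate distance d=23): x=-5.2000 theta=-0.4000
Rounded to 4 decimal places: x = -5.2000, theta = -0.4000

Answer: -5.2000 -0.4000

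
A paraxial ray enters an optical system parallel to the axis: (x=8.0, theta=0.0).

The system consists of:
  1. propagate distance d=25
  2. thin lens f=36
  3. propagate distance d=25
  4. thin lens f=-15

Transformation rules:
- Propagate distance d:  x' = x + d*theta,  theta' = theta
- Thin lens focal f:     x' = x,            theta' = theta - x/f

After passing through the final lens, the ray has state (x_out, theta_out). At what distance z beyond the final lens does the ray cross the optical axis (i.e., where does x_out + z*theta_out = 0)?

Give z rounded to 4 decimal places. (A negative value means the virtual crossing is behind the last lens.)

Initial: x=8.0000 theta=0.0000
After 1 (propagate distance d=25): x=8.0000 theta=0.0000
After 2 (thin lens f=36): x=8.0000 theta=-2/9 (≈-0.2222)
After 3 (propagate distance d=25): x=22/9 (≈2.4444) theta=-2/9 (≈-0.2222)
After 4 (thin lens f=-15): x=22/9 (≈2.4444) theta=-8/135 (≈-0.0593)
z_focus = -x_out/theta_out = -(22/9)/(-8/135) = 41.2500
Rounded to 4 decimal places: z = 41.2500

Answer: 41.2500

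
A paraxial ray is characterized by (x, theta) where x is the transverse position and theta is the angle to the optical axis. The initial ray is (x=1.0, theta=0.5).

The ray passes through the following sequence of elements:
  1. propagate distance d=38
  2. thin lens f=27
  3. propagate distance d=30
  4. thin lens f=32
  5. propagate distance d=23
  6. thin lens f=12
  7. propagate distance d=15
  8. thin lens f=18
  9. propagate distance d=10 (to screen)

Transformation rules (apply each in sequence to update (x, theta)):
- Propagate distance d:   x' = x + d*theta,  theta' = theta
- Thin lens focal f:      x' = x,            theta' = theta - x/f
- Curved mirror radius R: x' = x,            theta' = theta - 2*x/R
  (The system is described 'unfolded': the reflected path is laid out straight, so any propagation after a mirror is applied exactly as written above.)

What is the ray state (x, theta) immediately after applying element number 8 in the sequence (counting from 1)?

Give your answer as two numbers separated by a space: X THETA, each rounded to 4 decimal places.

Answer: -9.1149 0.0283

Derivation:
Initial: x=1.0000 theta=0.5000
After 1 (propagate distance d=38): x=20.0000 theta=0.5000
After 2 (thin lens f=27): x=20.0000 theta=-13/54 (≈-0.2407)
After 3 (propagate distance d=30): x=115/9 (≈12.7778) theta=-13/54 (≈-0.2407)
After 4 (thin lens f=32): x=115/9 (≈12.7778) theta=-553/864 (≈-0.6400)
After 5 (propagate distance d=23): x=-1679/864 (≈-1.9433) theta=-553/864 (≈-0.6400)
After 6 (thin lens f=12): x=-1679/864 (≈-1.9433) theta=-4957/10368 (≈-0.4781)
After 7 (propagate distance d=15): x=-31501/3456 (≈-9.1149) theta=-4957/10368 (≈-0.4781)
After 8 (thin lens f=18): x=-31501/3456 (≈-9.1149) theta=1759/62208 (≈0.0283)
Rounded to 4 decimal places: x = -9.1149, theta = 0.0283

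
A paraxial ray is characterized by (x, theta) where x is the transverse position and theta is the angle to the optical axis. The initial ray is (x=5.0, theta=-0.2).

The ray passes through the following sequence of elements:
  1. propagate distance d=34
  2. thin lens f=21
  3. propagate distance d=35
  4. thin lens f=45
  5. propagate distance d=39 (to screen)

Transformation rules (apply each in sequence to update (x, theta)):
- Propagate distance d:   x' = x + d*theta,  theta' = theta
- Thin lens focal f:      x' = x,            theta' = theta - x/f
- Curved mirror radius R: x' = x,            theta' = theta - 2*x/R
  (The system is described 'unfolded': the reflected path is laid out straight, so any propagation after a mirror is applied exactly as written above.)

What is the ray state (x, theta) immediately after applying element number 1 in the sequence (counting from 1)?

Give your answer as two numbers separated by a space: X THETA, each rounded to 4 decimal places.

Answer: -1.8000 -0.2000

Derivation:
Initial: x=5.0000 theta=-0.2000
After 1 (propagate distance d=34): x=-1.8000 theta=-0.2000
Rounded to 4 decimal places: x = -1.8000, theta = -0.2000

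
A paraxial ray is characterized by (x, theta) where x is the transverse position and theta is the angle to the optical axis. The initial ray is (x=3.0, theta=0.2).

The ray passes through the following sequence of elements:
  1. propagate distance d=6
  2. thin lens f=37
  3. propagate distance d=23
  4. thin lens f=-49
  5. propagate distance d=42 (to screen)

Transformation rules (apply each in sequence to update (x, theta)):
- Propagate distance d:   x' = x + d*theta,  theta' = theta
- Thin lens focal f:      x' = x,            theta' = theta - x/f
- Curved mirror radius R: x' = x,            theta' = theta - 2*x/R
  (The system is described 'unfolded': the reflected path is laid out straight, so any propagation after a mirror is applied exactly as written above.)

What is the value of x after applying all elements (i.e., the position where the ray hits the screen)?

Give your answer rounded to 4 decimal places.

Answer: 15.1266

Derivation:
Initial: x=3.0000 theta=0.2000
After 1 (propagate distance d=6): x=4.2000 theta=0.2000
After 2 (thin lens f=37): x=4.2000 theta=16/185 (≈0.0865)
After 3 (propagate distance d=23): x=229/37 (≈6.1892) theta=16/185 (≈0.0865)
After 4 (thin lens f=-49): x=229/37 (≈6.1892) theta=1929/9065 (≈0.2128)
After 5 (propagate distance d=42 (to screen)): x=19589/1295 (≈15.1266) theta=1929/9065 (≈0.2128)
Rounded to 4 decimal places: x = 15.1266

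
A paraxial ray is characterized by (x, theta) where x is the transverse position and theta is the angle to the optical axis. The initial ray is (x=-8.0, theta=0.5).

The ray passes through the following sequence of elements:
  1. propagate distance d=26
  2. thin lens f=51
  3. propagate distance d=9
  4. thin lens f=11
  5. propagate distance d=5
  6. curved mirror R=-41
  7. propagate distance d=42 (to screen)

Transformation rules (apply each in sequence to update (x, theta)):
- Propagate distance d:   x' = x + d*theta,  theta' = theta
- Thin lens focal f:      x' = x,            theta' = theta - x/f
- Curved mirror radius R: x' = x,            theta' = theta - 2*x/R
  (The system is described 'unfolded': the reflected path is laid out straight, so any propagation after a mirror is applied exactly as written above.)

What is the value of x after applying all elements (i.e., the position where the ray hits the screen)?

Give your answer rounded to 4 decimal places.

Answer: 4.4370

Derivation:
Initial: x=-8.0000 theta=0.5000
After 1 (propagate distance d=26): x=5.0000 theta=0.5000
After 2 (thin lens f=51): x=5.0000 theta=41/102 (≈0.4020)
After 3 (propagate distance d=9): x=293/34 (≈8.6176) theta=41/102 (≈0.4020)
After 4 (thin lens f=11): x=293/34 (≈8.6176) theta=-214/561 (≈-0.3815)
After 5 (propagate distance d=5): x=7529/1122 (≈6.7103) theta=-214/561 (≈-0.3815)
After 6 (curved mirror R=-41): x=7529/1122 (≈6.7103) theta=-415/7667 (≈-0.0541)
After 7 (propagate distance d=42 (to screen)): x=204109/46002 (≈4.4370) theta=-415/7667 (≈-0.0541)
Rounded to 4 decimal places: x = 4.4370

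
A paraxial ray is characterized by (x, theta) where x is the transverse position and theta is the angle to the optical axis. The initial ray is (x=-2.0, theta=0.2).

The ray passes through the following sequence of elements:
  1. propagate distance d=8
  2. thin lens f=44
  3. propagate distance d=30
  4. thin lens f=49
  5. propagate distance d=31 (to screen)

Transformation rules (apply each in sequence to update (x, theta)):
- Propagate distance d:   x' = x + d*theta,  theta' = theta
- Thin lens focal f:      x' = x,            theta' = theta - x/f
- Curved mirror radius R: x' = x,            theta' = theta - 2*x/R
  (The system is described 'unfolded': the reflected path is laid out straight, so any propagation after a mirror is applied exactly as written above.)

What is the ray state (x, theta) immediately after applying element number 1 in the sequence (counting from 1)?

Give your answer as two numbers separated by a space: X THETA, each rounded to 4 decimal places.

Initial: x=-2.0000 theta=0.2000
After 1 (propagate distance d=8): x=-0.4000 theta=0.2000
Rounded to 4 decimal places: x = -0.4000, theta = 0.2000

Answer: -0.4000 0.2000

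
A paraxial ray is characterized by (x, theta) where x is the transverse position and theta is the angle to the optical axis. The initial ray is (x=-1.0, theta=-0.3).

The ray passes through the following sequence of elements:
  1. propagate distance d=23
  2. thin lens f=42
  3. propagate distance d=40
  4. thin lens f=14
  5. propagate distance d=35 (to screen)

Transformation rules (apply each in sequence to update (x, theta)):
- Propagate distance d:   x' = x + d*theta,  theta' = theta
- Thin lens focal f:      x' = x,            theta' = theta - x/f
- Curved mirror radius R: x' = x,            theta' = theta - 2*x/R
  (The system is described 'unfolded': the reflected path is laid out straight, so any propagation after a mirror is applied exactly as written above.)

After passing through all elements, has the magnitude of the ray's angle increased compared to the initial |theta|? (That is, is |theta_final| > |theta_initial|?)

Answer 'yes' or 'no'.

Answer: yes

Derivation:
Initial: x=-1.0000 theta=-0.3000
After 1 (propagate distance d=23): x=-7.9000 theta=-0.3000
After 2 (thin lens f=42): x=-7.9000 theta=-47/420 (≈-0.1119)
After 3 (propagate distance d=40): x=-2599/210 (≈-12.3762) theta=-47/420 (≈-0.1119)
After 4 (thin lens f=14): x=-2599/210 (≈-12.3762) theta=227/294 (≈0.7721)
After 5 (propagate distance d=35 (to screen)): x=1538/105 (≈14.6476) theta=227/294 (≈0.7721)
|theta_initial|=0.3000 |theta_final|=227/294 (≈0.7721) -> increased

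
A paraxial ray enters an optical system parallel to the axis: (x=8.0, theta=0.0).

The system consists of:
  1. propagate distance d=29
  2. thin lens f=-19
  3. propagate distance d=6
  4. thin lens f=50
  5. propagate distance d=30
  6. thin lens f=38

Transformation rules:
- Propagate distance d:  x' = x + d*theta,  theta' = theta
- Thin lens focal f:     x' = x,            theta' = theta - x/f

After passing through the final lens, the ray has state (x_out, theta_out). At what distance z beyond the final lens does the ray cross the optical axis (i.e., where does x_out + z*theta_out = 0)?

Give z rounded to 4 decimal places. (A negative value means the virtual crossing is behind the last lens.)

Initial: x=8.0000 theta=0.0000
After 1 (propagate distance d=29): x=8.0000 theta=0.0000
After 2 (thin lens f=-19): x=8.0000 theta=8/19 (≈0.4211)
After 3 (propagate distance d=6): x=200/19 (≈10.5263) theta=8/19 (≈0.4211)
After 4 (thin lens f=50): x=200/19 (≈10.5263) theta=4/19 (≈0.2105)
After 5 (propagate distance d=30): x=320/19 (≈16.8421) theta=4/19 (≈0.2105)
After 6 (thin lens f=38): x=320/19 (≈16.8421) theta=-84/361 (≈-0.2327)
z_focus = -x_out/theta_out = -(320/19)/(-84/361) = 1520/21 ≈ 72.3810
Rounded to 4 decimal places: z = 72.3810

Answer: 72.3810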